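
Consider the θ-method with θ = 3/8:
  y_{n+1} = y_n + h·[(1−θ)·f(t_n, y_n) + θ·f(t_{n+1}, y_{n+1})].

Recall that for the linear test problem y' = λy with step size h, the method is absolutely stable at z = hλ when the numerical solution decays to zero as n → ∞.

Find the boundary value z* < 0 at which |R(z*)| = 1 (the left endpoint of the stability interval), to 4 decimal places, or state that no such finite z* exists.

left endpoint -8.0000.

Test eqn y'=λy, z=hλ:
  y_{n+1} = y_n + z·[5/8·y_n + 3/8·y_{n+1}] ⇒ (1 − 3/8z)y_{n+1} = (1 + 5/8z)y_n
  Hence R(z) = (1 + 5/8z)/(1 − 3/8z).

Boundary: |R(x)|=1, x<0.
x=-0.64: |R|=0.4839
R=−1: 1+5/8x = −1+3/8x ⇒ -1/4x=2 ⇒ x=2/(-1/4)=-8.0000
Confirm numerically:
  x=-5.561: |R|=0.80237 <1
  x=-3.508: |R|=0.51501 <1
  x=-3.300: |R|=0.47486 <1
  x=-8.481: |R|=1.02877 >1
  x=-8.246: |R|=1.01503 >1
  x=-8.069: |R|=1.00428 >1
Interval (-8.0000, 0).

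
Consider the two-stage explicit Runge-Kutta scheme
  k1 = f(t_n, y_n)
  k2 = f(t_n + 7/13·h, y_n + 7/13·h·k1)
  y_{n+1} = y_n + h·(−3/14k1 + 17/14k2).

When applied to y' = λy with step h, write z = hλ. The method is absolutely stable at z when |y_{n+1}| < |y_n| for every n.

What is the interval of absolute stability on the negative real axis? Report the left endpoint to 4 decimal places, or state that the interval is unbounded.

With y'=λy (z=hλ):
  k1=λy_n ⇒ h·k1=z·y_n;  k2=λ(1+7/13z)y_n ⇒ h·k2=z(1+7/13z)y_n
  y_{n+1}/y_n = 1 − 3/14z + 17/14z(1+7/13z) = 1 + z + 17/26z²
  so R(z) = 1 + z + 17/26z².

Find x<0 with |R(x)|<1.
x=-1.57: |R|=1.0417
R=1: x+17/26x²=0 ⇒ x=−26/17=-1.5294; min R=1−1/(4·17/26)=0.6176>−1
Confirm numerically:
  x=-1.353: |R|=0.84394 <1
  x=-1.044: |R|=0.66865 <1
  x=-0.967: |R|=0.64440 <1
  x=-0.668: |R|=0.62376 <1
  x=-2.071: |R|=1.73337 >1
  x=-1.650: |R|=1.13010 >1
  x=-1.564: |R|=1.03537 >1
Stable set (-1.5294, 0).

z∈(-1.5294,0).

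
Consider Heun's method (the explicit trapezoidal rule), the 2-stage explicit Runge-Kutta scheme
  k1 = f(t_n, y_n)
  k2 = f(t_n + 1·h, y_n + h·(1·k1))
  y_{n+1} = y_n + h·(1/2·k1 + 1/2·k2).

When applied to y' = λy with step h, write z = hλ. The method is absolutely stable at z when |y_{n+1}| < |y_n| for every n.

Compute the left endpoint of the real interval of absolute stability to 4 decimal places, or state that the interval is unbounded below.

Test eqn y'=λy, z=hλ:
  order 2, 2-stage ⇒ R(z)=1+z+z^2/2
  (e.g. R(-0.46)=0.64580, |R|=0.64580)

Solve |R(x)|<1 on ℝ⁻.
x=-0.46: |R|=0.6458
|R(-2.29)|=1.3321 |R(-1.31)|=0.5481 |R(-1.11)|=0.5060
Bisect:
  x_lo=-2.5253 |R|=1.6633  x_hi=-0.1260 |R|=0.8820
  mid=-1.32563 |R|=0.55302 →hi
  mid=-1.92546 |R|=0.92824 →hi
  mid=-2.22538 |R|=1.25077 →lo
  mid=-2.07542 |R|=1.07826 →lo
  mid=-2.00044 |R|=1.00044 →lo
  mid=-1.96295 |R|=0.96364 →hi
  mid=-1.98170 |R|=0.98186 →hi
  mid=-1.99107 |R|=0.99111 →hi
  ...
  [-2.00000,-1.99985] ⇒ x*=-2.0000
So |R|<1 on (-2.0000, 0).

z* = -2.0000.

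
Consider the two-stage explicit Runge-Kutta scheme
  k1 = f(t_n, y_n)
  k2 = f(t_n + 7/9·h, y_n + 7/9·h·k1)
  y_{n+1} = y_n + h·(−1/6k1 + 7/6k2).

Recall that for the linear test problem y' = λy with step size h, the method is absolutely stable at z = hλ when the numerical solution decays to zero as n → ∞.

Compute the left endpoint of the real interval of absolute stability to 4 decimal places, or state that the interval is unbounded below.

left endpoint -1.1020.

Set f=λy, z=hλ:
  k1=λy_n ⇒ h·k1=z·y_n;  k2=λ(1+7/9z)y_n ⇒ h·k2=z(1+7/9z)y_n
  y_{n+1}/y_n = 1 − 1/6z + 7/6z(1+7/9z) = 1 + z + 49/54z²
  Hence R(z) = 1 + z + 49/54z².

Boundary: |R(x)|=1, x<0.
x=-0.97: |R|=0.8838
R=1: x+49/54x²=0 ⇒ x=−54/49=-1.1020; min R=1−1/(4·49/54)=0.7245>−1
Confirm numerically:
  x=-0.946: |R|=0.86605 <1
  x=-0.819: |R|=0.78965 <1
  x=-0.451: |R|=0.73357 <1
  x=-1.667: |R|=1.85458 >1
  x=-1.661: |R|=1.84247 >1
Stable set (-1.1020, 0).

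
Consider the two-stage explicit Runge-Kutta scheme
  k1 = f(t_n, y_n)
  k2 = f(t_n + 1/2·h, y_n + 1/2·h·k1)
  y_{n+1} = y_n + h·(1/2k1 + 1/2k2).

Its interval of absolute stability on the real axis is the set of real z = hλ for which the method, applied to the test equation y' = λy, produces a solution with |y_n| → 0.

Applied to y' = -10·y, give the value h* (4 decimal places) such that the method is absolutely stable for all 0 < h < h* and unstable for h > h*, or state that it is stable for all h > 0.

(-4.0000,0); λ=-10 ⇒ h* = (4)/10 = 0.4000.

With y'=λy (z=hλ):
  k1=λy_n ⇒ h·k1=z·y_n;  k2=λ(1+1/2z)y_n ⇒ h·k2=z(1+1/2z)y_n
  y_{n+1}/y_n = 1 + 1/2z + 1/2z(1+1/2z) = 1 + z + 1/4z²
  Hence R(z) = 1 + z + 1/4z².

Find x<0 with |R(x)|<1.
x=-0.33: |R|=0.6972
R=1: x+1/4x²=0 ⇒ x=−4=-4.0000; min R=1−1/(4·1/4)=0.0000>−1
Confirm numerically:
  x=-2.727: |R|=0.13213 <1
  x=-2.352: |R|=0.03098 <1
  x=-1.716: |R|=0.02016 <1
  x=-4.375: |R|=1.41016 >1
  x=-4.234: |R|=1.24769 >1
So |R|<1 on (-4.0000, 0).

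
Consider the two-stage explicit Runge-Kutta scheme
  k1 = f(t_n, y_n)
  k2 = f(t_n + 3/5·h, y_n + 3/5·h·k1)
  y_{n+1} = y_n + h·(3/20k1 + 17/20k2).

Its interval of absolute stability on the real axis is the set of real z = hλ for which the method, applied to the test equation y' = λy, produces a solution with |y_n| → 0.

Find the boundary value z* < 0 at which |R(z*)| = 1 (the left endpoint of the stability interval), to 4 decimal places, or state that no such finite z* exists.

left endpoint -1.9608.

On y'=λy, z=hλ:
  k1=λy_n ⇒ h·k1=z·y_n;  k2=λ(1+3/5z)y_n ⇒ h·k2=z(1+3/5z)y_n
  y_{n+1}/y_n = 1 + 3/20z + 17/20z(1+3/5z) = 1 + z + 51/100z²
  Hence R(z) = 1 + z + 51/100z².

Boundary: |R(x)|=1, x<0.
x=-1.27: |R|=0.5526
R=1: x+51/100x²=0 ⇒ x=−100/51=-1.9608; min R=1−1/(4·51/100)=0.5098>−1
Confirm numerically:
  x=-1.858: |R|=0.90260 <1
  x=-1.521: |R|=0.65885 <1
  x=-1.372: |R|=0.58802 <1
  x=-2.297: |R|=1.39387 >1
  x=-2.273: |R|=1.36193 >1
  x=-2.212: |R|=1.28340 >1
Interval (-1.9608, 0).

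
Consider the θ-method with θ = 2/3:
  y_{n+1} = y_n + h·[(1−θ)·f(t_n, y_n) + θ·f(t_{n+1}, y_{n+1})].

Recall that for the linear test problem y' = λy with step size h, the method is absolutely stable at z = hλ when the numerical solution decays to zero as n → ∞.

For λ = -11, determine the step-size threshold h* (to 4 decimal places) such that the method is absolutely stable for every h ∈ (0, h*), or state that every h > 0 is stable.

unbounded; (−∞, 0). Any h>0 works for λ=-11.

Set f=λy, z=hλ:
  y_{n+1} = y_n + z·[1/3·y_n + 2/3·y_{n+1}] ⇒ (1 − 2/3z)y_{n+1} = (1 + 1/3z)y_n
  ⇒ R(z) = (1 + 1/3z)/(1 − 2/3z).

Need |R(x)|<1, x<0.
x=-0.62: |R|=0.5613
x=-2: |R|=0.1429
x=-10: |R|=0.3043
x=-100: |R|=0.4778
θ=2/3≥1/2 ⇒ |1+1/3x|<|1−2/3x| ∀x<0 ⇒ stable on all of ℝ⁻.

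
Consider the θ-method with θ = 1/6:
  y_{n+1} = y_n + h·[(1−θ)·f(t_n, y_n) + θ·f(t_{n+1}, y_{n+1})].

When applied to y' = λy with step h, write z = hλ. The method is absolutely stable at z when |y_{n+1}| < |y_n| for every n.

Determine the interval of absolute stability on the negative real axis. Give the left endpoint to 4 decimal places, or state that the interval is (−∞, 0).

On y'=λy, z=hλ:
  y_{n+1} = y_n + z·[5/6·y_n + 1/6·y_{n+1}] ⇒ (1 − 1/6z)y_{n+1} = (1 + 5/6z)y_n
  ⇒ R(z) = (1 + 5/6z)/(1 − 1/6z).

Solve |R(x)|<1 on ℝ⁻.
x=-1.28: |R|=0.0549
R=−1: 1+5/6x = −1+1/6x ⇒ -2/3x=2 ⇒ x=2/(-2/3)=-3.0000
Confirm numerically:
  x=-2.854: |R|=0.93404 <1
  x=-2.506: |R|=0.76769 <1
  x=-2.458: |R|=0.74367 <1
  x=-2.287: |R|=0.65585 <1
  x=-3.484: |R|=1.20413 >1
  x=-3.251: |R|=1.10853 >1
  x=-3.194: |R|=1.08440 >1
Stable set (-3.0000, 0).

(-3.0000, 0).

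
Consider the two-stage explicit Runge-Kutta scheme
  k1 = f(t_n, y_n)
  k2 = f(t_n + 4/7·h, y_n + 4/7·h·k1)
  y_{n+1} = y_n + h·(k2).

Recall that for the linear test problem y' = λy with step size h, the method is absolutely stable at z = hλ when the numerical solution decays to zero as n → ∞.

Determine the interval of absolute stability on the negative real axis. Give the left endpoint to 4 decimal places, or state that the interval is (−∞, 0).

(-1.7500, 0).

Set f=λy, z=hλ:
  k1=λy_n ⇒ h·k1=z·y_n;  k2=λ(1+4/7z)y_n ⇒ h·k2=z(1+4/7z)y_n
  y_{n+1}/y_n = 1 + z(1+4/7z) = 1 + z + 4/7z²
  ⇒ R(z) = 1 + z + 4/7z².

Boundary: |R(x)|=1, x<0.
x=-1.68: |R|=0.9328
R=1: x+4/7x²=0 ⇒ x=−7/4=-1.7500; min R=1−1/(4·4/7)=0.5625>−1
Confirm numerically:
  x=-1.563: |R|=0.83298 <1
  x=-1.358: |R|=0.69581 <1
  x=-1.286: |R|=0.65903 <1
  x=-2.224: |R|=1.60239 >1
  x=-2.186: |R|=1.54463 >1
Interval (-1.7500, 0).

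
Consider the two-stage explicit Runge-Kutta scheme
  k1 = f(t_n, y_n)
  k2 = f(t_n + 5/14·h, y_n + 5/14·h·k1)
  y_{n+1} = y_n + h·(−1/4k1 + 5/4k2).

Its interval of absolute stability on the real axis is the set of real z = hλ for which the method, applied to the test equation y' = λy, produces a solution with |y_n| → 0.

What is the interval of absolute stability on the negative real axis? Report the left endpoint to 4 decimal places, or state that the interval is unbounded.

Test eqn y'=λy, z=hλ:
  k1=λy_n ⇒ h·k1=z·y_n;  k2=λ(1+5/14z)y_n ⇒ h·k2=z(1+5/14z)y_n
  y_{n+1}/y_n = 1 − 1/4z + 5/4z(1+5/14z) = 1 + z + 25/56z²
  Hence R(z) = 1 + z + 25/56z².

Solve |R(x)|<1 on ℝ⁻.
x=-0.88: |R|=0.4657
R=1: x+25/56x²=0 ⇒ x=−56/25=-2.2400; min R=1−1/(4·25/56)=0.4400>−1
Confirm numerically:
  x=-1.960: |R|=0.75500 <1
  x=-1.141: |R|=0.44020 <1
  x=-0.973: |R|=0.44965 <1
  x=-2.696: |R|=1.54883 >1
  x=-2.486: |R|=1.27302 >1
Interval (-2.2400, 0).

z∈(-2.2400,0).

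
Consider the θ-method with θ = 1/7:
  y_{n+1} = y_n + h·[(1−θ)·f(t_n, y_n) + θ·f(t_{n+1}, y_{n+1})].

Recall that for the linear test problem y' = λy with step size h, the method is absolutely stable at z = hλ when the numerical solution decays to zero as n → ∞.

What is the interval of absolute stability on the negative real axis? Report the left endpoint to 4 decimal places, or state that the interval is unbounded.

(-2.8000, 0).

Test eqn y'=λy, z=hλ:
  y_{n+1} = y_n + z·[6/7·y_n + 1/7·y_{n+1}] ⇒ (1 − 1/7z)y_{n+1} = (1 + 6/7z)y_n
  Hence R(z) = (1 + 6/7z)/(1 − 1/7z).

Need |R(x)|<1, x<0.
x=-1.65: |R|=0.3353
R=−1: 1+6/7x = −1+1/7x ⇒ -5/7x=2 ⇒ x=2/(-5/7)=-2.8000
Confirm numerically:
  x=-2.524: |R|=0.85510 <1
  x=-2.437: |R|=0.80767 <1
  x=-1.710: |R|=0.37428 <1
  x=-1.616: |R|=0.31291 <1
  x=-3.345: |R|=1.26341 >1
  x=-3.099: |R|=1.14803 >1
  x=-2.923: |R|=1.06198 >1
Interval (-2.8000, 0).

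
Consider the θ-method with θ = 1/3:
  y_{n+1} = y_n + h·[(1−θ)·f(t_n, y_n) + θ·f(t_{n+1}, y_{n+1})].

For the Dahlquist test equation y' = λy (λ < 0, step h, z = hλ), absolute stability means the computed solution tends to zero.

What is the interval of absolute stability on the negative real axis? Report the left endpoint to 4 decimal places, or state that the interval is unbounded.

Set f=λy, z=hλ:
  y_{n+1} = y_n + z·[2/3·y_n + 1/3·y_{n+1}] ⇒ (1 − 1/3z)y_{n+1} = (1 + 2/3z)y_n
  ⇒ R(z) = (1 + 2/3z)/(1 − 1/3z).

Need |R(x)|<1, x<0.
x=-1.71: |R|=0.0892
R=−1: 1+2/3x = −1+1/3x ⇒ -1/3x=2 ⇒ x=2/(-1/3)=-6.0000
Confirm numerically:
  x=-5.657: |R|=0.96038 <1
  x=-5.182: |R|=0.90002 <1
  x=-4.011: |R|=0.71630 <1
  x=-6.568: |R|=1.05936 >1
  x=-6.565: |R|=1.05907 >1
  x=-6.500: |R|=1.05263 >1
Stable set (-6.0000, 0).

z∈(-6.0000,0).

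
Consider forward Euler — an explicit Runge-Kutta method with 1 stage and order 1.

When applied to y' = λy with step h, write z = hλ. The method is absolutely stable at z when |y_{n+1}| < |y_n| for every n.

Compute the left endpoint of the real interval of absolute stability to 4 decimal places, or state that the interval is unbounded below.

Test eqn y'=λy, z=hλ:
  order 1, 1-stage ⇒ R(z)=1+z
  (e.g. R(-0.63)=0.37000, |R|=0.37000)

Solve |R(x)|<1 on ℝ⁻.
x=-0.63: |R|=0.3700
|R(-2.03)|=1.0300 |R(-1.87)|=0.8700 |R(-1.3)|=0.3000
Bisect:
  x_lo=-2.4085 |R|=1.4085  x_hi=-0.3410 |R|=0.6590
  mid=-1.37475 |R|=0.37475 →hi
  mid=-1.89161 |R|=0.89161 →hi
  mid=-2.15004 |R|=1.15004 →lo
  mid=-2.02082 |R|=1.02082 →lo
  mid=-1.95621 |R|=0.95621 →hi
  mid=-1.98852 |R|=0.98852 →hi
  mid=-2.00467 |R|=1.00467 →lo
  mid=-1.99659 |R|=0.99659 →hi
  mid=-2.00063 |R|=1.00063 →lo
  ...
  [-2.00000,-1.99987] ⇒ x*=-2.0000
So |R|<1 on (-2.0000, 0).

left endpoint -2.0000.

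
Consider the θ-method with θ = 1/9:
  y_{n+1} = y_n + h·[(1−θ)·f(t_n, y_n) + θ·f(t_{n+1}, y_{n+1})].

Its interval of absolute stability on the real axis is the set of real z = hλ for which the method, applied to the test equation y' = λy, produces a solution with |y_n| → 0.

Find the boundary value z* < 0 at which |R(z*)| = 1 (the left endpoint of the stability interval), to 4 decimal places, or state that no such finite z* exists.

left endpoint -2.5714.

With y'=λy (z=hλ):
  y_{n+1} = y_n + z·[8/9·y_n + 1/9·y_{n+1}] ⇒ (1 − 1/9z)y_{n+1} = (1 + 8/9z)y_n
  so R(z) = (1 + 8/9z)/(1 − 1/9z).

Boundary: |R(x)|=1, x<0.
x=-0.33: |R|=0.6817
R=−1: 1+8/9x = −1+1/9x ⇒ -7/9x=2 ⇒ x=2/(-7/9)=-2.5714
Confirm numerically:
  x=-1.891: |R|=0.56267 <1
  x=-1.432: |R|=0.23543 <1
  x=-1.424: |R|=0.22947 <1
  x=-3.112: |R|=1.31242 >1
  x=-3.000: |R|=1.25000 >1
  x=-2.977: |R|=1.23704 >1
Interval (-2.5714, 0).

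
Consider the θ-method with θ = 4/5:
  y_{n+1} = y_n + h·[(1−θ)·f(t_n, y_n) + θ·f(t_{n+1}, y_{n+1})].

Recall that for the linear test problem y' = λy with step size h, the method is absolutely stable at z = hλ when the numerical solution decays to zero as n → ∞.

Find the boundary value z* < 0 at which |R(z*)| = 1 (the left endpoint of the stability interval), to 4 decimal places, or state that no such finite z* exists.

Set f=λy, z=hλ:
  y_{n+1} = y_n + z·[1/5·y_n + 4/5·y_{n+1}] ⇒ (1 − 4/5z)y_{n+1} = (1 + 1/5z)y_n
  so R(z) = (1 + 1/5z)/(1 − 4/5z).

Need |R(x)|<1, x<0.
x=-0.44: |R|=0.6746
x=-2: |R|=0.2308
x=-10: |R|=0.1111
x=-100: |R|=0.2346
θ=4/5≥1/2 ⇒ |1+1/5x|<|1−4/5x| ∀x<0 ⇒ unbounded interval.

interval (−∞, 0).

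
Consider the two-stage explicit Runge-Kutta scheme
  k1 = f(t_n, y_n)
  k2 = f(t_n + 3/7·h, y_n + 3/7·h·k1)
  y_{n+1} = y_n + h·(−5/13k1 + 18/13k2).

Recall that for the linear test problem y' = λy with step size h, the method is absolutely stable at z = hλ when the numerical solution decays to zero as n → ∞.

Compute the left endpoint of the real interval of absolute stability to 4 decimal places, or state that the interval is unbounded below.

z* = -1.6852.

On y'=λy, z=hλ:
  k1=λy_n ⇒ h·k1=z·y_n;  k2=λ(1+3/7z)y_n ⇒ h·k2=z(1+3/7z)y_n
  y_{n+1}/y_n = 1 − 5/13z + 18/13z(1+3/7z) = 1 + z + 54/91z²
  ⇒ R(z) = 1 + z + 54/91z².

Find x<0 with |R(x)|<1.
x=-1.18: |R|=0.6463
R=1: x+54/91x²=0 ⇒ x=−91/54=-1.6852; min R=1−1/(4·54/91)=0.5787>−1
Confirm numerically:
  x=-1.286: |R|=0.69537 <1
  x=-1.246: |R|=0.67527 <1
  x=-1.125: |R|=0.62603 <1
  x=-2.091: |R|=1.50354 >1
  x=-1.851: |R|=1.18213 >1
  x=-1.809: |R|=1.13291 >1
Stable set (-1.6852, 0).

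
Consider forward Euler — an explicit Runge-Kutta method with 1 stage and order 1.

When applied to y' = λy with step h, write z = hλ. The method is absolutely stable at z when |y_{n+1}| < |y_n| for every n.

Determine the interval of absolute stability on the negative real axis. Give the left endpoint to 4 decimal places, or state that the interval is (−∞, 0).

On y'=λy, z=hλ:
  order 1, 1-stage ⇒ R(z)=1+z
  (e.g. R(-1.4)=-0.40000, |R|=0.40000)

Boundary: |R(x)|=1, x<0.
x=-1.4: |R|=0.4000
|R(-2.28)|=1.2800 |R(-1.34)|=0.3400 |R(-0.51)|=0.4900
Bisect:
  x_lo=-2.7407 |R|=1.7407  x_hi=-0.3328 |R|=0.6672
  mid=-1.53673 |R|=0.53673 →hi
  mid=-2.13871 |R|=1.13871 →lo
  mid=-1.83772 |R|=0.83772 →hi
  mid=-1.98822 |R|=0.98822 →hi
  mid=-2.06347 |R|=1.06347 →lo
  mid=-2.02584 |R|=1.02584 →lo
  mid=-2.00703 |R|=1.00703 →lo
  ...
  [-2.00012,-1.99998] ⇒ x*=-2.0000
Stable set (-2.0000, 0).

z∈(-2.0000,0).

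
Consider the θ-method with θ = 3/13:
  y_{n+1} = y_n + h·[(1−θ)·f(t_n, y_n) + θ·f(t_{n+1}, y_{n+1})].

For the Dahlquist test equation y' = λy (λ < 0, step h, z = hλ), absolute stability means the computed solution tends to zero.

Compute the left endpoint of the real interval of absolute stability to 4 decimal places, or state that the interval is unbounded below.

left endpoint -3.7143.

With y'=λy (z=hλ):
  y_{n+1} = y_n + z·[10/13·y_n + 3/13·y_{n+1}] ⇒ (1 − 3/13z)y_{n+1} = (1 + 10/13z)y_n
  ⇒ R(z) = (1 + 10/13z)/(1 − 3/13z).

Need |R(x)|<1, x<0.
x=-1.42: |R|=0.0695
R=−1: 1+10/13x = −1+3/13x ⇒ -7/13x=2 ⇒ x=2/(-7/13)=-3.7143
Confirm numerically:
  x=-3.483: |R|=0.93096 <1
  x=-3.013: |R|=0.77726 <1
  x=-1.721: |R|=0.23179 <1
  x=-4.298: |R|=1.15780 >1
  x=-4.078: |R|=1.10090 >1
  x=-3.876: |R|=1.04596 >1
So |R|<1 on (-3.7143, 0).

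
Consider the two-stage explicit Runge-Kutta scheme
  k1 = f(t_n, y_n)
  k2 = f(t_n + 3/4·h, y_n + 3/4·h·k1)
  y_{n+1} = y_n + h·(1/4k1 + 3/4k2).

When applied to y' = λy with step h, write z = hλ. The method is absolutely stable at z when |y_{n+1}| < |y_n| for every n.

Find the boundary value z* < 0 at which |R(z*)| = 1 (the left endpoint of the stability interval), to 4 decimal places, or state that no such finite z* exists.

z* = -1.7778.

Test eqn y'=λy, z=hλ:
  k1=λy_n ⇒ h·k1=z·y_n;  k2=λ(1+3/4z)y_n ⇒ h·k2=z(1+3/4z)y_n
  y_{n+1}/y_n = 1 + 1/4z + 3/4z(1+3/4z) = 1 + z + 9/16z²
  Hence R(z) = 1 + z + 9/16z².

Boundary: |R(x)|=1, x<0.
x=-1.75: |R|=0.9727
R=1: x+9/16x²=0 ⇒ x=−16/9=-1.7778; min R=1−1/(4·9/16)=0.5556>−1
Confirm numerically:
  x=-1.641: |R|=0.87375 <1
  x=-1.598: |R|=0.83840 <1
  x=-0.876: |R|=0.55565 <1
  x=-2.289: |R|=1.65823 >1
  x=-2.049: |R|=1.31260 >1
  x=-1.800: |R|=1.02250 >1
Stable set (-1.7778, 0).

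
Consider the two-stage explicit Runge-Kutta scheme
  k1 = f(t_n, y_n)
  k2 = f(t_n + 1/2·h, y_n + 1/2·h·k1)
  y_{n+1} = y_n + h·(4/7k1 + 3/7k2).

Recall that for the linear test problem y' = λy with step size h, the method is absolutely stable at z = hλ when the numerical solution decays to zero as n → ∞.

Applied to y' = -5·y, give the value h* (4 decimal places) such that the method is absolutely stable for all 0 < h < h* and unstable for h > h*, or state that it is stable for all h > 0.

Test eqn y'=λy, z=hλ:
  k1=λy_n ⇒ h·k1=z·y_n;  k2=λ(1+1/2z)y_n ⇒ h·k2=z(1+1/2z)y_n
  y_{n+1}/y_n = 1 + 4/7z + 3/7z(1+1/2z) = 1 + z + 3/14z²
  Hence R(z) = 1 + z + 3/14z².

Need |R(x)|<1, x<0.
x=-1.74: |R|=0.0912
R=1: x+3/14x²=0 ⇒ x=−14/3=-4.6667; min R=1−1/(4·3/14)=-0.1667>−1
Confirm numerically:
  x=-4.049: |R|=0.46409 <1
  x=-3.773: |R|=0.27747 <1
  x=-2.294: |R|=0.16634 <1
  x=-2.016: |R|=0.14509 <1
  x=-5.263: |R|=1.67254 >1
  x=-5.115: |R|=1.49141 >1
So |R|<1 on (-4.6667, 0).

(-4.6667,0); λ=-5 ⇒ h* = (14/3)/5 = 0.9333.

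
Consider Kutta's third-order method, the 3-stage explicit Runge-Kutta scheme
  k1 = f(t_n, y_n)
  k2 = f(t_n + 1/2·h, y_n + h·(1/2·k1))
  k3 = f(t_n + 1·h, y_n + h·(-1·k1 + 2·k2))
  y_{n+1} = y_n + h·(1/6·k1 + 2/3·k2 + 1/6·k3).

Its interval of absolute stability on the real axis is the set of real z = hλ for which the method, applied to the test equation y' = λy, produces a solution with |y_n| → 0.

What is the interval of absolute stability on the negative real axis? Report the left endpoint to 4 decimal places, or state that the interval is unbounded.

With y'=λy (z=hλ):
  order 3, 3-stage ⇒ R(z)=1+z+z^2/2+z^3/6
  (e.g. R(-1.27)=0.19505, |R|=0.19505)

Find x<0 with |R(x)|<1.
x=-1.27: |R|=0.1951
|R(-1.94)|=0.2751 |R(-1.37)|=0.1399 |R(-0.98)|=0.3433
Bisect:
  x_lo=-3.1431 |R|=2.3786  x_hi=-0.1152 |R|=0.8912
  mid=-1.62911 |R|=0.02272 →hi
  mid=-2.38608 |R|=0.80353 →hi
  mid=-2.76457 |R|=1.46467 →lo
  mid=-2.57532 |R|=1.10589 →lo
  mid=-2.48070 |R|=0.94809 →hi
  mid=-2.52801 |R|=1.02528 →lo
  mid=-2.50436 |R|=0.98626 →hi
  mid=-2.51619 |R|=1.00566 →lo
  mid=-2.51027 |R|=0.99594 →hi
  mid=-2.51323 |R|=1.00079 →lo
  ...
  [-2.51286,-2.51267] ⇒ x*=-2.5127
Stable set (-2.5127, 0).

z∈(-2.5127,0).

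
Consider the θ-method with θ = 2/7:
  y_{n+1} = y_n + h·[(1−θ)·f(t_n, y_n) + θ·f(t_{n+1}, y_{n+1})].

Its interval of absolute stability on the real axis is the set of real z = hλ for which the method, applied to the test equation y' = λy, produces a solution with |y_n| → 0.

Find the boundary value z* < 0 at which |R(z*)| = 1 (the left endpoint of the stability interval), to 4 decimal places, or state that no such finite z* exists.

z* = -4.6667.

On y'=λy, z=hλ:
  y_{n+1} = y_n + z·[5/7·y_n + 2/7·y_{n+1}] ⇒ (1 − 2/7z)y_{n+1} = (1 + 5/7z)y_n
  Hence R(z) = (1 + 5/7z)/(1 − 2/7z).

Find x<0 with |R(x)|<1.
x=-1.5: |R|=0.0500
R=−1: 1+5/7x = −1+2/7x ⇒ -3/7x=2 ⇒ x=2/(-3/7)=-4.6667
Confirm numerically:
  x=-4.511: |R|=0.97085 <1
  x=-4.431: |R|=0.95543 <1
  x=-3.518: |R|=0.75449 <1
  x=-2.415: |R|=0.42899 <1
  x=-5.037: |R|=1.06507 >1
  x=-4.769: |R|=1.01856 >1
  x=-4.748: |R|=1.01479 >1
Stable set (-4.6667, 0).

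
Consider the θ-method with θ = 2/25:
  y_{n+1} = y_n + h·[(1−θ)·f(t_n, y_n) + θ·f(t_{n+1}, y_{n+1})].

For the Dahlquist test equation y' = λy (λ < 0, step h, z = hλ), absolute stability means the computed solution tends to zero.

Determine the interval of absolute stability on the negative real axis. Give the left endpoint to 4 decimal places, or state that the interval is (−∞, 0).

Test eqn y'=λy, z=hλ:
  y_{n+1} = y_n + z·[23/25·y_n + 2/25·y_{n+1}] ⇒ (1 − 2/25z)y_{n+1} = (1 + 23/25z)y_n
  so R(z) = (1 + 23/25z)/(1 − 2/25z).

Solve |R(x)|<1 on ℝ⁻.
x=-0.95: |R|=0.1171
R=−1: 1+23/25x = −1+2/25x ⇒ -21/25x=2 ⇒ x=2/(-21/25)=-2.3810
Confirm numerically:
  x=-1.714: |R|=0.50732 <1
  x=-1.584: |R|=0.40585 <1
  x=-1.197: |R|=0.09239 <1
  x=-2.917: |R|=1.36508 >1
  x=-2.905: |R|=1.35719 >1
  x=-2.823: |R|=1.30291 >1
So |R|<1 on (-2.3810, 0).

(-2.3810, 0).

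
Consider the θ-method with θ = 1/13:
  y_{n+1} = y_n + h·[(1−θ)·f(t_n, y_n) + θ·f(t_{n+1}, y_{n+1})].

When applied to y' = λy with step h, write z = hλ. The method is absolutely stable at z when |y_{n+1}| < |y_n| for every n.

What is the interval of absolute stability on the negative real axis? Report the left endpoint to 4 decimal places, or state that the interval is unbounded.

(-2.3636, 0).

Test eqn y'=λy, z=hλ:
  y_{n+1} = y_n + z·[12/13·y_n + 1/13·y_{n+1}] ⇒ (1 − 1/13z)y_{n+1} = (1 + 12/13z)y_n
  R(z) = (1 + 12/13z)/(1 − 1/13z).

Boundary: |R(x)|=1, x<0.
x=-0.42: |R|=0.5931
R=−1: 1+12/13x = −1+1/13x ⇒ -11/13x=2 ⇒ x=2/(-11/13)=-2.3636
Confirm numerically:
  x=-1.948: |R|=0.69414 <1
  x=-1.575: |R|=0.40480 <1
  x=-1.050: |R|=0.02847 <1
  x=-1.038: |R|=0.03875 <1
  x=-2.699: |R|=1.23498 >1
  x=-2.425: |R|=1.04376 >1
So |R|<1 on (-2.3636, 0).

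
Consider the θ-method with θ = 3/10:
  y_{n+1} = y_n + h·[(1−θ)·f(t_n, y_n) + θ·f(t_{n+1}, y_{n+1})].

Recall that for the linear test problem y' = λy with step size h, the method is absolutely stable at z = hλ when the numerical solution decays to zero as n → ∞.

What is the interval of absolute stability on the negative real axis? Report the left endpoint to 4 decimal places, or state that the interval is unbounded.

(-5.0000, 0).

Set f=λy, z=hλ:
  y_{n+1} = y_n + z·[7/10·y_n + 3/10·y_{n+1}] ⇒ (1 − 3/10z)y_{n+1} = (1 + 7/10z)y_n
  so R(z) = (1 + 7/10z)/(1 − 3/10z).

Need |R(x)|<1, x<0.
x=-1.79: |R|=0.1646
R=−1: 1+7/10x = −1+3/10x ⇒ -2/5x=2 ⇒ x=2/(-2/5)=-5.0000
Confirm numerically:
  x=-4.182: |R|=0.85487 <1
  x=-2.848: |R|=0.53581 <1
  x=-2.184: |R|=0.31948 <1
  x=-5.092: |R|=1.01456 >1
  x=-5.088: |R|=1.01393 >1
Interval (-5.0000, 0).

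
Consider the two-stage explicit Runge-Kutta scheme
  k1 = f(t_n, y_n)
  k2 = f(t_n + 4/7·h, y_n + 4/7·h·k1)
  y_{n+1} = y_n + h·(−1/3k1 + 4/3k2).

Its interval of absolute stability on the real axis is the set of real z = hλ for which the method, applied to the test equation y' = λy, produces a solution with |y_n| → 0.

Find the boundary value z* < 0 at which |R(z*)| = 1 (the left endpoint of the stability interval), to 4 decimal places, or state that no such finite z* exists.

Set f=λy, z=hλ:
  k1=λy_n ⇒ h·k1=z·y_n;  k2=λ(1+4/7z)y_n ⇒ h·k2=z(1+4/7z)y_n
  y_{n+1}/y_n = 1 − 1/3z + 4/3z(1+4/7z) = 1 + z + 16/21z²
  ⇒ R(z) = 1 + z + 16/21z².

Solve |R(x)|<1 on ℝ⁻.
x=-0.5: |R|=0.6905
R=1: x+16/21x²=0 ⇒ x=−21/16=-1.3125; min R=1−1/(4·16/21)=0.6719>−1
Confirm numerically:
  x=-0.906: |R|=0.71940 <1
  x=-0.747: |R|=0.67815 <1
  x=-0.653: |R|=0.67188 <1
  x=-1.665: |R|=1.44717 >1
  x=-1.577: |R|=1.31780 >1
  x=-1.499: |R|=1.21300 >1
Interval (-1.3125, 0).

z* = -1.3125.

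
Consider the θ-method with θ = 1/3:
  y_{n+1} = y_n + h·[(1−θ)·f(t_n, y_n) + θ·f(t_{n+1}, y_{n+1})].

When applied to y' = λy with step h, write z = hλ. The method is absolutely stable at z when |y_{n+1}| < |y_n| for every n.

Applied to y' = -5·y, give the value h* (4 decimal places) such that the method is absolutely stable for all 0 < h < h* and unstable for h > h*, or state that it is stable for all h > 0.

Test eqn y'=λy, z=hλ:
  y_{n+1} = y_n + z·[2/3·y_n + 1/3·y_{n+1}] ⇒ (1 − 1/3z)y_{n+1} = (1 + 2/3z)y_n
  ⇒ R(z) = (1 + 2/3z)/(1 − 1/3z).

Need |R(x)|<1, x<0.
x=-0.46: |R|=0.6012
R=−1: 1+2/3x = −1+1/3x ⇒ -1/3x=2 ⇒ x=2/(-1/3)=-6.0000
Confirm numerically:
  x=-5.249: |R|=0.90896 <1
  x=-4.847: |R|=0.85306 <1
  x=-3.013: |R|=0.50324 <1
  x=-2.625: |R|=0.40000 <1
  x=-6.431: |R|=1.04570 >1
  x=-6.061: |R|=1.00673 >1
Interval (-6.0000, 0).

(-6.0000,0); λ=-5 ⇒ h* = (6)/5 = 1.2000.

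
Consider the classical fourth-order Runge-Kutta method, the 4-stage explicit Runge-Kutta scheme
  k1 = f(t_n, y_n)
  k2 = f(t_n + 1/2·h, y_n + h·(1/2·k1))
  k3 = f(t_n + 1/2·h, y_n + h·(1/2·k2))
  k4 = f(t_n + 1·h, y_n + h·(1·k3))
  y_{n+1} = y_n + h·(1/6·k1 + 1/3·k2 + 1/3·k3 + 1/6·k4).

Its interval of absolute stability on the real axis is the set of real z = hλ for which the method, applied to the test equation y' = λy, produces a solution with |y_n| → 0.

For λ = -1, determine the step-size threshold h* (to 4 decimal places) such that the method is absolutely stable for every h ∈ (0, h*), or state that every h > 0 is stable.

Set f=λy, z=hλ:
  order 4, 4-stage ⇒ R(z)=1+z+z^2/2+z^3/6+z^4/24
  (e.g. R(-1.76)=0.27997, |R|=0.27997)

Find x<0 with |R(x)|<1.
x=-1.76: |R|=0.2800
|R(-2.56)|=0.7102 |R(-2.49)|=0.6387 |R(-1.33)|=0.2927
Bisect:
  x_lo=-3.1789 |R|=1.7749  x_hi=-0.0689 |R|=0.9334
  mid=-1.62393 |R|=0.27066 →hi
  mid=-2.40144 |R|=0.55959 →hi
  mid=-2.79020 |R|=1.00742 →lo
  mid=-2.59582 |R|=0.74994 →hi
  mid=-2.69301 |R|=0.86955 →hi
  mid=-2.74160 |R|=0.93610 →hi
  mid=-2.76590 |R|=0.97115 →hi
  ...
  [-2.78545,-2.78526] ⇒ x*=-2.7853
So |R|<1 on (-2.7853, 0).

(-2.7853,0); λ=-1 ⇒ h* = 2.7853.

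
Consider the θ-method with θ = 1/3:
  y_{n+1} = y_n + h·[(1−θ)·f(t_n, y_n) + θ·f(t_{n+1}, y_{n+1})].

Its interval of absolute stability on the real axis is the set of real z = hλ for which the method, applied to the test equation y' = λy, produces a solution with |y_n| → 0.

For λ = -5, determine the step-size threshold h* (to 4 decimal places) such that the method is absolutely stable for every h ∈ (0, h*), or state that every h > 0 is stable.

On y'=λy, z=hλ:
  y_{n+1} = y_n + z·[2/3·y_n + 1/3·y_{n+1}] ⇒ (1 − 1/3z)y_{n+1} = (1 + 2/3z)y_n
  so R(z) = (1 + 2/3z)/(1 − 1/3z).

Find x<0 with |R(x)|<1.
x=-0.87: |R|=0.3256
R=−1: 1+2/3x = −1+1/3x ⇒ -1/3x=2 ⇒ x=2/(-1/3)=-6.0000
Confirm numerically:
  x=-4.909: |R|=0.86206 <1
  x=-4.183: |R|=0.74704 <1
  x=-3.225: |R|=0.55422 <1
  x=-2.671: |R|=0.41298 <1
  x=-6.467: |R|=1.04933 >1
  x=-6.209: |R|=1.02270 >1
  x=-6.122: |R|=1.01337 >1
So |R|<1 on (-6.0000, 0).

(-6.0000,0); λ=-5 ⇒ h* = (6)/5 = 1.2000.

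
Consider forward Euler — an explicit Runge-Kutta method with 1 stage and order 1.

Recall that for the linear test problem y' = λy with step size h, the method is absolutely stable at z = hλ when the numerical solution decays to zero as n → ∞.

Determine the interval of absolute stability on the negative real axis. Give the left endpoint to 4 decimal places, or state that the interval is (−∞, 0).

Test eqn y'=λy, z=hλ:
  order 1, 1-stage ⇒ R(z)=1+z
  (e.g. R(-0.36)=0.64000, |R|=0.64000)

Find x<0 with |R(x)|<1.
x=-0.36: |R|=0.6400
|R(-2.11)|=1.1100 |R(-1.59)|=0.5900 |R(-1.07)|=0.0700
Bisect:
  x_lo=-2.7543 |R|=1.7543  x_hi=-0.1571 |R|=0.8429
  mid=-1.45570 |R|=0.45570 →hi
  mid=-2.10502 |R|=1.10502 →lo
  mid=-1.78036 |R|=0.78036 →hi
  mid=-1.94269 |R|=0.94269 →hi
  mid=-2.02385 |R|=1.02385 →lo
  mid=-1.98327 |R|=0.98327 →hi
  mid=-2.00356 |R|=1.00356 →lo
  mid=-1.99342 |R|=0.99342 →hi
  mid=-1.99849 |R|=0.99849 →hi
  mid=-2.00102 |R|=1.00102 →lo
  ...
  [-2.00007,-1.99991] ⇒ x*=-2.0000
Interval (-2.0000, 0).

z∈(-2.0000,0).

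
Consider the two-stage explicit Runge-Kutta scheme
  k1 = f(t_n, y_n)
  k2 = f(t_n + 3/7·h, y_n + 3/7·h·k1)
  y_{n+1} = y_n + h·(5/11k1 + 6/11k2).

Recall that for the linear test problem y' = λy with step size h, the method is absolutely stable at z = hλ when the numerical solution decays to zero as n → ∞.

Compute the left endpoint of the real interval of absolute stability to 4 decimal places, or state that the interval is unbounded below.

Set f=λy, z=hλ:
  k1=λy_n ⇒ h·k1=z·y_n;  k2=λ(1+3/7z)y_n ⇒ h·k2=z(1+3/7z)y_n
  y_{n+1}/y_n = 1 + 5/11z + 6/11z(1+3/7z) = 1 + z + 18/77z²
  R(z) = 1 + z + 18/77z².

Need |R(x)|<1, x<0.
x=-1.62: |R|=0.0065
R=1: x+18/77x²=0 ⇒ x=−77/18=-4.2778; min R=1−1/(4·18/77)=-0.0694>−1
Confirm numerically:
  x=-3.779: |R|=0.55938 <1
  x=-2.099: |R|=0.06907 <1
  x=-2.064: |R|=0.06813 <1
  x=-4.778: |R|=1.55872 >1
  x=-4.655: |R|=1.41049 >1
  x=-4.332: |R|=1.05491 >1
Interval (-4.2778, 0).

z* = -4.2778.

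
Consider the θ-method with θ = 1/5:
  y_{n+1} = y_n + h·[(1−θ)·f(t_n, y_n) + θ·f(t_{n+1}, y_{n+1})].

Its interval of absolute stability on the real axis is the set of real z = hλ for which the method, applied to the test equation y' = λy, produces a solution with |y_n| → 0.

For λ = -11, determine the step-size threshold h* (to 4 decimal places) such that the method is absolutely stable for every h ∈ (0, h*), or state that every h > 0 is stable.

On y'=λy, z=hλ:
  y_{n+1} = y_n + z·[4/5·y_n + 1/5·y_{n+1}] ⇒ (1 − 1/5z)y_{n+1} = (1 + 4/5z)y_n
  R(z) = (1 + 4/5z)/(1 − 1/5z).

Find x<0 with |R(x)|<1.
x=-1.67: |R|=0.2519
R=−1: 1+4/5x = −1+1/5x ⇒ -3/5x=2 ⇒ x=2/(-3/5)=-3.3333
Confirm numerically:
  x=-3.185: |R|=0.94563 <1
  x=-2.736: |R|=0.76836 <1
  x=-1.800: |R|=0.32353 <1
  x=-3.401: |R|=1.02416 >1
  x=-3.369: |R|=1.01279 >1
Stable set (-3.3333, 0).

(-3.3333,0); λ=-11 ⇒ h* = (10/3)/11 = 0.3030.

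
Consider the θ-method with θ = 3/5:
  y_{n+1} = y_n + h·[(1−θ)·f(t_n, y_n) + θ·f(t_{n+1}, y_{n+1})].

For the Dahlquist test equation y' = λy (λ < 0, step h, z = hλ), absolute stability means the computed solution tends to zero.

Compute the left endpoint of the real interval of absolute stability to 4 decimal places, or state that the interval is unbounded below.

(−∞, 0) — no finite endpoint.

On y'=λy, z=hλ:
  y_{n+1} = y_n + z·[2/5·y_n + 3/5·y_{n+1}] ⇒ (1 − 3/5z)y_{n+1} = (1 + 2/5z)y_n
  R(z) = (1 + 2/5z)/(1 − 3/5z).

Boundary: |R(x)|=1, x<0.
x=-1.15: |R|=0.3195
x=-2: |R|=0.0909
x=-10: |R|=0.4286
x=-100: |R|=0.6393
θ=3/5≥1/2 ⇒ |1+2/5x|<|1−3/5x| ∀x<0 ⇒ stable on all of ℝ⁻.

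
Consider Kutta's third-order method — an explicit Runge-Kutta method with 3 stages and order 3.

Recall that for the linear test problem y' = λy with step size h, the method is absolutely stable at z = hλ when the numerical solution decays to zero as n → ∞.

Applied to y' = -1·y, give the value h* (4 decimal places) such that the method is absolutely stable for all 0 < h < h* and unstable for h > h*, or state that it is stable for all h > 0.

Set f=λy, z=hλ:
  order 3, 3-stage ⇒ R(z)=1+z+z^2/2+z^3/6
  (e.g. R(-0.36)=0.69702, |R|=0.69702)

Find x<0 with |R(x)|<1.
x=-0.36: |R|=0.6970
|R(-2.64)|=1.2218 |R(-2.54)|=1.0454 |R(-1.71)|=0.0813
Bisect:
  x_lo=-2.9483 |R|=1.8734  x_hi=-0.3004 |R|=0.7402
  mid=-1.62435 |R|=0.01940 →hi
  mid=-2.28633 |R|=0.66457 →hi
  mid=-2.61732 |R|=1.18041 →lo
  mid=-2.45183 |R|=0.90260 →hi
  mid=-2.53457 |R|=1.03625 →lo
  mid=-2.49320 |R|=0.96815 →hi
  mid=-2.51389 |R|=1.00188 →lo
  mid=-2.50354 |R|=0.98493 →hi
  ...
  [-2.51275,-2.51259] ⇒ x*=-2.5127
Interval (-2.5127, 0).

(-2.5127,0); λ=-1 ⇒ h* = 2.5127.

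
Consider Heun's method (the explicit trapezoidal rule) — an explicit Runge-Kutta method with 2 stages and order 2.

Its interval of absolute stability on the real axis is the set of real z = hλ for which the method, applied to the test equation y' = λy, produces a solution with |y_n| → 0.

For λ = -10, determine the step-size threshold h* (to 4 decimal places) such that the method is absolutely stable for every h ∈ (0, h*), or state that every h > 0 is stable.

With y'=λy (z=hλ):
  order 2, 2-stage ⇒ R(z)=1+z+z^2/2
  (e.g. R(-1.1)=0.50500, |R|=0.50500)

Solve |R(x)|<1 on ℝ⁻.
x=-1.1: |R|=0.5050
|R(-2.13)|=1.1384 |R(-2.1)|=1.1050 |R(-0.9)|=0.5050
Bisect:
  x_lo=-2.6251 |R|=1.8204  x_hi=-0.0771 |R|=0.9259
  mid=-1.35107 |R|=0.56163 →hi
  mid=-1.98807 |R|=0.98814 →hi
  mid=-2.30656 |R|=1.35355 →lo
  mid=-2.14731 |R|=1.15817 →lo
  mid=-2.06769 |R|=1.06998 →lo
  mid=-2.02788 |R|=1.02827 →lo
  mid=-2.00797 |R|=1.00800 →lo
  ...
  [-2.00004,-1.99989] ⇒ x*=-2.0000
Interval (-2.0000, 0).

(-2.0000,0); λ=-10 ⇒ h* = 0.2000.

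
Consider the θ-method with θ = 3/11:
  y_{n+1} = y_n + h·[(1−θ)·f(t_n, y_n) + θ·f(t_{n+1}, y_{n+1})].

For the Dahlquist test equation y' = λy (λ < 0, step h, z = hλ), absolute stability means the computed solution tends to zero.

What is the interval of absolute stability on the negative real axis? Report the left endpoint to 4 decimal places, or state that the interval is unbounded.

(-4.4000, 0).

On y'=λy, z=hλ:
  y_{n+1} = y_n + z·[8/11·y_n + 3/11·y_{n+1}] ⇒ (1 − 3/11z)y_{n+1} = (1 + 8/11z)y_n
  so R(z) = (1 + 8/11z)/(1 − 3/11z).

Boundary: |R(x)|=1, x<0.
x=-1.51: |R|=0.0695
R=−1: 1+8/11x = −1+3/11x ⇒ -5/11x=2 ⇒ x=2/(-5/11)=-4.4000
Confirm numerically:
  x=-3.945: |R|=0.90037 <1
  x=-2.715: |R|=0.55994 <1
  x=-2.464: |R|=0.47368 <1
  x=-4.995: |R|=1.11449 >1
  x=-4.493: |R|=1.01900 >1
  x=-4.478: |R|=1.01596 >1
So |R|<1 on (-4.4000, 0).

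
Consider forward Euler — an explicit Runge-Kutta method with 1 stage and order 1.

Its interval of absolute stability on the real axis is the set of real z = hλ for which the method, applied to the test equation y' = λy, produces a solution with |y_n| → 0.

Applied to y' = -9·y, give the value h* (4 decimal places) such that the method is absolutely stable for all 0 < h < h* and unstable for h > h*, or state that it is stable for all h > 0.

On y'=λy, z=hλ:
  order 1, 1-stage ⇒ R(z)=1+z
  (e.g. R(-0.89)=0.11000, |R|=0.11000)

Solve |R(x)|<1 on ℝ⁻.
x=-0.89: |R|=0.1100
|R(-0.99)|=0.0100 |R(-0.9)|=0.1000 |R(-0.55)|=0.4500
Bisect:
  x_lo=-2.3126 |R|=1.3126  x_hi=-0.2675 |R|=0.7325
  mid=-1.29006 |R|=0.29006 →hi
  mid=-1.80135 |R|=0.80135 →hi
  mid=-2.05700 |R|=1.05700 →lo
  mid=-1.92918 |R|=0.92918 →hi
  mid=-1.99309 |R|=0.99309 →hi
  mid=-2.02504 |R|=1.02504 →lo
  mid=-2.00907 |R|=1.00907 →lo
  ...
  [-2.00008,-1.99995] ⇒ x*=-2.0000
Interval (-2.0000, 0).

(-2.0000,0); λ=-9 ⇒ h* = 0.2222.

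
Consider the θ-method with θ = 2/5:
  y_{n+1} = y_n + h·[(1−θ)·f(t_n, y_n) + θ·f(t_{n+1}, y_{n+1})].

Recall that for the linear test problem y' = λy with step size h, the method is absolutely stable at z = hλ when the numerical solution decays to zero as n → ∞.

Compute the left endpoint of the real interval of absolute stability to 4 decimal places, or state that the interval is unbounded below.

z* = -10.0000.

With y'=λy (z=hλ):
  y_{n+1} = y_n + z·[3/5·y_n + 2/5·y_{n+1}] ⇒ (1 − 2/5z)y_{n+1} = (1 + 3/5z)y_n
  so R(z) = (1 + 3/5z)/(1 − 2/5z).

Need |R(x)|<1, x<0.
x=-0.98: |R|=0.2960
R=−1: 1+3/5x = −1+2/5x ⇒ -1/5x=2 ⇒ x=2/(-1/5)=-10.0000
Confirm numerically:
  x=-9.351: |R|=0.97262 <1
  x=-8.559: |R|=0.93485 <1
  x=-6.552: |R|=0.80954 <1
  x=-4.348: |R|=0.58732 <1
  x=-10.437: |R|=1.01689 >1
  x=-10.129: |R|=1.00511 >1
Interval (-10.0000, 0).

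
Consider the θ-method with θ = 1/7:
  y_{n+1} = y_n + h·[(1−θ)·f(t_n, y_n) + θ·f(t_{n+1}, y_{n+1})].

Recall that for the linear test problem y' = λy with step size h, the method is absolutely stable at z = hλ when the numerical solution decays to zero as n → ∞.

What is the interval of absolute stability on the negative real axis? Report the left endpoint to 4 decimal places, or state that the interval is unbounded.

z∈(-2.8000,0).

With y'=λy (z=hλ):
  y_{n+1} = y_n + z·[6/7·y_n + 1/7·y_{n+1}] ⇒ (1 − 1/7z)y_{n+1} = (1 + 6/7z)y_n
  so R(z) = (1 + 6/7z)/(1 − 1/7z).

Boundary: |R(x)|=1, x<0.
x=-1.06: |R|=0.0794
R=−1: 1+6/7x = −1+1/7x ⇒ -5/7x=2 ⇒ x=2/(-5/7)=-2.8000
Confirm numerically:
  x=-2.462: |R|=0.82139 <1
  x=-2.001: |R|=0.55616 <1
  x=-1.750: |R|=0.40000 <1
  x=-3.322: |R|=1.25286 >1
  x=-3.164: |R|=1.17906 >1
  x=-2.903: |R|=1.05200 >1
Interval (-2.8000, 0).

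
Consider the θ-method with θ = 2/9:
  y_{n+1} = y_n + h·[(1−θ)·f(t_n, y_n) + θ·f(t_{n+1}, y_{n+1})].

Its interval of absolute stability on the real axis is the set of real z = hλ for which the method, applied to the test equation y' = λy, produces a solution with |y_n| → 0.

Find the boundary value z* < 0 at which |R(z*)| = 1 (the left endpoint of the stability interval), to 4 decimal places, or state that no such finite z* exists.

Test eqn y'=λy, z=hλ:
  y_{n+1} = y_n + z·[7/9·y_n + 2/9·y_{n+1}] ⇒ (1 − 2/9z)y_{n+1} = (1 + 7/9z)y_n
  Hence R(z) = (1 + 7/9z)/(1 − 2/9z).

Need |R(x)|<1, x<0.
x=-0.49: |R|=0.5581
R=−1: 1+7/9x = −1+2/9x ⇒ -5/9x=2 ⇒ x=2/(-5/9)=-3.6000
Confirm numerically:
  x=-2.786: |R|=0.72070 <1
  x=-2.399: |R|=0.56479 <1
  x=-1.958: |R|=0.36435 <1
  x=-3.921: |R|=1.09530 >1
  x=-3.916: |R|=1.09387 >1
  x=-3.912: |R|=1.09272 >1
So |R|<1 on (-3.6000, 0).

z* = -3.6000.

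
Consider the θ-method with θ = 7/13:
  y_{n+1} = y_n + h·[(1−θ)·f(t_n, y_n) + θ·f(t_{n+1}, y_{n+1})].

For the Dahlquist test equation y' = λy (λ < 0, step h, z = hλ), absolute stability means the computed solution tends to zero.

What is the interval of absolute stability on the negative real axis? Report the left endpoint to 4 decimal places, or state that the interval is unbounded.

(−∞, 0) — no finite endpoint.

Set f=λy, z=hλ:
  y_{n+1} = y_n + z·[6/13·y_n + 7/13·y_{n+1}] ⇒ (1 − 7/13z)y_{n+1} = (1 + 6/13z)y_n
  R(z) = (1 + 6/13z)/(1 − 7/13z).

Find x<0 with |R(x)|<1.
x=-1.49: |R|=0.1733
x=-2: |R|=0.0370
x=-10: |R|=0.5663
x=-100: |R|=0.8233
θ=7/13≥1/2 ⇒ |1+6/13x|<|1−7/13x| ∀x<0 ⇒ stable on all of ℝ⁻.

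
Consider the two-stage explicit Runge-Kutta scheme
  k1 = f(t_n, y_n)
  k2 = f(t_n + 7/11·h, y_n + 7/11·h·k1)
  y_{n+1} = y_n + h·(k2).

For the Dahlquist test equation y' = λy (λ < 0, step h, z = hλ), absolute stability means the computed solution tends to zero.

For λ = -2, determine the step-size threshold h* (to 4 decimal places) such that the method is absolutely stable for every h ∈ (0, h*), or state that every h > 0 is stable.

On y'=λy, z=hλ:
  k1=λy_n ⇒ h·k1=z·y_n;  k2=λ(1+7/11z)y_n ⇒ h·k2=z(1+7/11z)y_n
  y_{n+1}/y_n = 1 + z(1+7/11z) = 1 + z + 7/11z²
  Hence R(z) = 1 + z + 7/11z².

Find x<0 with |R(x)|<1.
x=-1.36: |R|=0.8170
R=1: x+7/11x²=0 ⇒ x=−11/7=-1.5714; min R=1−1/(4·7/11)=0.6071>−1
Confirm numerically:
  x=-1.323: |R|=0.79085 <1
  x=-1.306: |R|=0.77940 <1
  x=-0.918: |R|=0.61828 <1
  x=-0.871: |R|=0.61177 <1
  x=-1.858: |R|=1.33883 >1
  x=-1.661: |R|=1.09468 >1
So |R|<1 on (-1.5714, 0).

(-1.5714,0); λ=-2 ⇒ h* = (11/7)/2 = 0.7857.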